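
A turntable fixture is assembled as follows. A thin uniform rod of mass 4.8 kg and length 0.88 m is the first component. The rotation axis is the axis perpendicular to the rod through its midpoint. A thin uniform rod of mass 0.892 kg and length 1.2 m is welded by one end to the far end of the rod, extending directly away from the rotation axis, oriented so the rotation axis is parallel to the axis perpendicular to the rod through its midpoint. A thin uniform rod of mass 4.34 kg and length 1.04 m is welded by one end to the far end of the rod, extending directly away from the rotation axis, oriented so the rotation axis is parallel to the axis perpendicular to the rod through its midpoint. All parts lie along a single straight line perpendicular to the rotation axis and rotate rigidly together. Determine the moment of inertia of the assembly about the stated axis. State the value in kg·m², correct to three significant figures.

Thin rod: I_cm = (1/12)ML² = (1/12)(4.8)(0.88)² = 0.30976 kg·m²; axis through the centre, so I = 0.30976 kg·m².
Thin rod: I_cm = (1/12)ML² = (1/12)(0.892)(1.2)² = 0.10704 kg·m²; centre at d = 0.44 + 0.6 = 1.04 m, so I = I_cm + Md² gives I = 0.10704 + (0.892)(1.04)² = 1.0718 kg·m².
Thin rod: I_cm = (1/12)ML² = (1/12)(4.34)(1.04)² = 0.39118 kg·m²; centre at d = 0.44 + 0.6 + 0.6 + 0.52 = 2.16 m, so I = I_cm + Md² gives I = 0.39118 + (4.34)(2.16)² = 20.64 kg·m².
Total I = 0.30976 + 1.0718 + 20.64 = 22.021 kg·m².

22.0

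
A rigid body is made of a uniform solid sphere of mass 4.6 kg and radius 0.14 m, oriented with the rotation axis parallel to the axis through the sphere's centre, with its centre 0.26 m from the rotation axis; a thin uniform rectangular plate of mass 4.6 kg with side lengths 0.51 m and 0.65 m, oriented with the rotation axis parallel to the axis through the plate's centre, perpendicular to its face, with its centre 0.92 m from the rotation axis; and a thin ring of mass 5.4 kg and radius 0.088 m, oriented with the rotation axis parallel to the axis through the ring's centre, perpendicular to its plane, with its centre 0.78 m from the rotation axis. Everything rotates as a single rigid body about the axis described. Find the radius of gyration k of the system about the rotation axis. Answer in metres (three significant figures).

0.732

Solid sphere: I_cm = (2/5)MR² = (2/5)(4.6)(0.14)² = 0.036064 kg·m²; centre at d = 0.26 m, so the parallel axis theorem gives I = 0.036064 + (4.6)(0.26)² = 0.34702 kg·m².
Rectangular plate: I_cm = (1/12)M(a²+b²) = (1/12)(4.6)[(0.51)² + (0.65)²] = 0.26166 kg·m²; centre at d = 0.92 m, so the parallel axis theorem gives I = 0.26166 + (4.6)(0.92)² = 4.1551 kg·m².
Thin ring: I_cm = MR² = (5.4)(0.088)² = 0.041818 kg·m²; centre at d = 0.78 m, so the parallel axis theorem gives I = 0.041818 + (5.4)(0.78)² = 3.3272 kg·m².
Total I = 7.8293 kg·m²; total mass M = 14.6 kg.
k = √(I/M) = √(7.8293/14.6) = 0.73229 m.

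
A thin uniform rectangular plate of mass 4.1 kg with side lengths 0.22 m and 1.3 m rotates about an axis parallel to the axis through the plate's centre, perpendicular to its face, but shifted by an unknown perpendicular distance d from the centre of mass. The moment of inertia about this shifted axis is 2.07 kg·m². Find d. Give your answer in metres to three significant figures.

About the centre-of-mass axis, I_cm = (1/12)M(a²+b²) = (1/12)(4.1)[(0.22)² + (1.3)²] = 0.59395 kg·m².
Parallel axis theorem: I = I_cm + Md², so Md² = 2.07 − 0.59395 = 1.476 kg·m².
d = √(1.476 / 4.1) = 0.60001 m.

0.600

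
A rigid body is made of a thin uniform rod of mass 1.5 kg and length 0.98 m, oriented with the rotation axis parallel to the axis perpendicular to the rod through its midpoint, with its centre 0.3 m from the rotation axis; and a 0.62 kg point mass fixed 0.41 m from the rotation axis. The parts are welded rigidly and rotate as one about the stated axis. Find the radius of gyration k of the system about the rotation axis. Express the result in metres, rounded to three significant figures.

Thin rod: I_cm = (1/12)ML² = (1/12)(1.5)(0.98)² = 0.12005 kg m²; centre at d = 0.3 m, so I = I_cm + Md² gives I = 0.12005 + (1.5)(0.3)² = 0.25505 kg m².
Point mass: I_cm = 0; centre at d = 0.41 m, so I = I_cm + Md² gives I = 0 + (0.62)(0.41)² = 0.10422 kg m².
Total I = 0.35927 kg m²; total mass M = 2.12 kg.
k = √(I/M) = √(0.35927/2.12) = 0.41166 m.

0.412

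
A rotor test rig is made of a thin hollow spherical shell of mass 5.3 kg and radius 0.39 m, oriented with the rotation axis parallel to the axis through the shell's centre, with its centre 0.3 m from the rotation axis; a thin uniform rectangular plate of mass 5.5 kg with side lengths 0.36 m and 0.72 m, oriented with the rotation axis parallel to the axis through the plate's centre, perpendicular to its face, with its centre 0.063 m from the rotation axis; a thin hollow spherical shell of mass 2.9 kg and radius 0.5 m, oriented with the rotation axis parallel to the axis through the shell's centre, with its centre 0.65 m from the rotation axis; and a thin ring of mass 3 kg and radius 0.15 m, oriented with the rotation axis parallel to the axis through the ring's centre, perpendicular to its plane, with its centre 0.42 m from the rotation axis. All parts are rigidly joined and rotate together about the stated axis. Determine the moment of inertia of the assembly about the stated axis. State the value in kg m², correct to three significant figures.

3.64

Spherical shell: I_cm = (2/3)MR² = (2/3)(5.3)(0.39)² = 0.53742 kg m²; centre at d = 0.3 m, so the parallel axis theorem gives I = 0.53742 + (5.3)(0.3)² = 1.0144 kg m².
Rectangular plate: I_cm = (1/12)M(a²+b²) = (1/12)(5.5)[(0.36)² + (0.72)²] = 0.297 kg m²; centre at d = 0.063 m, so the parallel axis theorem gives I = 0.297 + (5.5)(0.063)² = 0.31883 kg m².
Spherical shell: I_cm = (2/3)MR² = (2/3)(2.9)(0.5)² = 0.48333 kg m²; centre at d = 0.65 m, so the parallel axis theorem gives I = 0.48333 + (2.9)(0.65)² = 1.7086 kg m².
Thin ring: I_cm = MR² = (3)(0.15)² = 0.0675 kg m²; centre at d = 0.42 m, so the parallel axis theorem gives I = 0.0675 + (3)(0.42)² = 0.5967 kg m².
Total I = 1.0144 + 0.31883 + 1.7086 + 0.5967 = 3.6385 kg m².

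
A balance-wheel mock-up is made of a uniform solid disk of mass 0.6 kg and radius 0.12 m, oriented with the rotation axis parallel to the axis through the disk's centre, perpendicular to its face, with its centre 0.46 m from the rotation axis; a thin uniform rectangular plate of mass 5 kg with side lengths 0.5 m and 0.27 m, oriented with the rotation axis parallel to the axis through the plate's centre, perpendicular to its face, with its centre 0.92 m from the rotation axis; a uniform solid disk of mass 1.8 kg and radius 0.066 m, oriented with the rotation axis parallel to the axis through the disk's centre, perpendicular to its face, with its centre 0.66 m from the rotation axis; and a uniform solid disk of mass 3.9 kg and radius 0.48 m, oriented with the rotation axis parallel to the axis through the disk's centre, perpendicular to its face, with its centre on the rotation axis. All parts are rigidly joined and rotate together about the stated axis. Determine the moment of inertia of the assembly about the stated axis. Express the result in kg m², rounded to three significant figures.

5.74

Solid disk: I_cm = (1/2)MR² = (1/2)(0.6)(0.12)² = 0.00432 kg m²; centre at d = 0.46 m, so I = I_cm + Md² gives I = 0.00432 + (0.6)(0.46)² = 0.13128 kg m².
Rectangular plate: I_cm = (1/12)M(a²+b²) = (1/12)(5)[(0.5)² + (0.27)²] = 0.13454 kg m²; centre at d = 0.92 m, so I = I_cm + Md² gives I = 0.13454 + (5)(0.92)² = 4.3665 kg m².
Solid disk: I_cm = (1/2)MR² = (1/2)(1.8)(0.066)² = 0.0039204 kg m²; centre at d = 0.66 m, so I = I_cm + Md² gives I = 0.0039204 + (1.8)(0.66)² = 0.788 kg m².
Solid disk: I_cm = (1/2)MR² = (1/2)(3.9)(0.48)² = 0.44928 kg m²; axis through the centre, so I = 0.44928 kg m².
Total I = 0.13128 + 4.3665 + 0.788 + 0.44928 = 5.7351 kg m².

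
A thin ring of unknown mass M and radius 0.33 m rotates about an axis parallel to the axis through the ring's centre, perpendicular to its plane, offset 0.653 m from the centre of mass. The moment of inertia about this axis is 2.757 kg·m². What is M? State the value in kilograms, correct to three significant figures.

I = I_cm + Md² = MR² + Md² = M·[1·(0.33)² + (0.653)²] = M·0.53531.
So M = 2.757 / 0.53531 = 5.1503 kg.

5.15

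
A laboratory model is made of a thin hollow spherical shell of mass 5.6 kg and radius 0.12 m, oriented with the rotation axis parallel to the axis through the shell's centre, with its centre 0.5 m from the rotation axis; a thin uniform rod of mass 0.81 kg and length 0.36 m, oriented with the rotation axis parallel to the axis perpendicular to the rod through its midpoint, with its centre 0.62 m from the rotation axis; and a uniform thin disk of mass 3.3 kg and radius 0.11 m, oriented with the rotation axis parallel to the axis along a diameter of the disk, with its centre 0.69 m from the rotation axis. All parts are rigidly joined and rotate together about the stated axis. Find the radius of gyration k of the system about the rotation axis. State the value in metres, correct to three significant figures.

Spherical shell: I_cm = (2/3)MR² = (2/3)(5.6)(0.12)² = 0.05376 kg·m²; centre at d = 0.5 m, so the parallel axis theorem gives I = 0.05376 + (5.6)(0.5)² = 1.4538 kg·m².
Thin rod: I_cm = (1/12)ML² = (1/12)(0.81)(0.36)² = 0.008748 kg·m²; centre at d = 0.62 m, so the parallel axis theorem gives I = 0.008748 + (0.81)(0.62)² = 0.32011 kg·m².
Thin disk: I_cm = (1/4)MR² = (1/4)(3.3)(0.11)² = 0.0099825 kg·m²; centre at d = 0.69 m, so the parallel axis theorem gives I = 0.0099825 + (3.3)(0.69)² = 1.5811 kg·m².
Total I = 3.355 kg·m²; total mass M = 9.71 kg.
k = √(I/M) = √(3.355/9.71) = 0.58781 m.

0.588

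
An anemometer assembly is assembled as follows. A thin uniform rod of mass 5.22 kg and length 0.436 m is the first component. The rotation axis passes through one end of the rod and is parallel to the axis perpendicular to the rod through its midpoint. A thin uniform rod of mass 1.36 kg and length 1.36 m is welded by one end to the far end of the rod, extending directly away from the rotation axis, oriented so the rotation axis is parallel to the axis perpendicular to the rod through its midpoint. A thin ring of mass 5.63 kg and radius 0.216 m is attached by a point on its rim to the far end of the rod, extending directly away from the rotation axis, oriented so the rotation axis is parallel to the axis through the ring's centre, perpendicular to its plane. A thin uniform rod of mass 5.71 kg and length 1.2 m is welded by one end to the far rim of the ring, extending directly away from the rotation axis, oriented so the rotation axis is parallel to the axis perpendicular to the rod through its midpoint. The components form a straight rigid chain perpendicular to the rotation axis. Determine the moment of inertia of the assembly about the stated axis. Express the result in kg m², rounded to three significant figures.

71.6

Thin rod: I_cm = (1/12)ML² = (1/12)(5.22)(0.436)² = 0.082692 kg m²; centre at d = 0.218 m, so I = I_cm + Md² gives I = 0.082692 + (5.22)(0.218)² = 0.33077 kg m².
Thin rod: I_cm = (1/12)ML² = (1/12)(1.36)(1.36)² = 0.20962 kg m²; centre at d = 0.218 + 0.218 + 0.68 = 1.116 m, so I = I_cm + Md² gives I = 0.20962 + (1.36)(1.116)² = 1.9034 kg m².
Thin ring: I_cm = MR² = (5.63)(0.216)² = 0.26267 kg m²; centre at d = 0.218 + 0.218 + 0.68 + 0.68 + 0.216 = 2.012 m, so I = I_cm + Md² gives I = 0.26267 + (5.63)(2.012)² = 23.054 kg m².
Thin rod: I_cm = (1/12)ML² = (1/12)(5.71)(1.2)² = 0.6852 kg m²; centre at d = 0.218 + 0.218 + 0.68 + 0.68 + 0.216 + 0.216 + 0.6 = 2.828 m, so I = I_cm + Md² gives I = 0.6852 + (5.71)(2.828)² = 46.351 kg m².
Total I = 0.33077 + 1.9034 + 23.054 + 46.351 = 71.639 kg m².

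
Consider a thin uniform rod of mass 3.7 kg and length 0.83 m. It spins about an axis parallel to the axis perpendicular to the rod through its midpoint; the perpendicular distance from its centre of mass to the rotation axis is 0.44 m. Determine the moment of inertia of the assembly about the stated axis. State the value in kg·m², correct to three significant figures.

0.929

I_cm = (1/12)ML² = (1/12)(3.7)(0.83)² = 0.21241 kg·m²; centre at d = 0.44 m, so the parallel axis theorem gives I = 0.21241 + (3.7)(0.44)² = 0.92873 kg·m².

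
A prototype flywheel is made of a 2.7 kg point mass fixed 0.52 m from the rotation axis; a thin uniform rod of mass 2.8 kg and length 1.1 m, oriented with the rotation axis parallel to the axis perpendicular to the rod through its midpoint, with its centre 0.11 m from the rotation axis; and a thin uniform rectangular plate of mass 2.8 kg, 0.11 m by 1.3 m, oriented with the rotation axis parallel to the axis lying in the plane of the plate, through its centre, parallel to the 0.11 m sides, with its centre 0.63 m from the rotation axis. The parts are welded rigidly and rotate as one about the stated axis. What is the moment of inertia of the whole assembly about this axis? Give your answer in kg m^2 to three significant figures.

Point mass: I_cm = 0; centre at d = 0.52 m, so the parallel axis theorem gives I = 0 + (2.7)(0.52)² = 0.73008 kg m^2.
Thin rod: I_cm = (1/12)ML² = (1/12)(2.8)(1.1)² = 0.28233 kg m^2; centre at d = 0.11 m, so the parallel axis theorem gives I = 0.28233 + (2.8)(0.11)² = 0.31621 kg m^2.
Rectangular plate: I_cm = (1/12)Mb² = (1/12)(2.8)(1.3)² = 0.39433 kg m^2; centre at d = 0.63 m, so the parallel axis theorem gives I = 0.39433 + (2.8)(0.63)² = 1.5057 kg m^2.
Total I = 0.73008 + 0.31621 + 1.5057 = 2.5519 kg m^2.

2.55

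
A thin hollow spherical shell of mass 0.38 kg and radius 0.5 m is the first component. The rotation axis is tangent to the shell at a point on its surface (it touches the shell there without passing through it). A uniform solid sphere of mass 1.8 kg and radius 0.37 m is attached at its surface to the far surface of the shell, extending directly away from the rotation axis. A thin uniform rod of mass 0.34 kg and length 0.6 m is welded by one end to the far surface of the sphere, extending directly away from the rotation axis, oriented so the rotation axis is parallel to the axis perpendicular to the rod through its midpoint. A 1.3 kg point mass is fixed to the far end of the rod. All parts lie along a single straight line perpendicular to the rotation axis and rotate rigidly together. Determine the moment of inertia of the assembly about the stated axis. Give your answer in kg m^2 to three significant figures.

Spherical shell: I_cm = (2/3)MR² = (2/3)(0.38)(0.5)² = 0.063333 kg m^2; centre at d = 0.5 m, so I = I_cm + Md² gives I = 0.063333 + (0.38)(0.5)² = 0.15833 kg m^2.
Solid sphere: I_cm = (2/5)MR² = (2/5)(1.8)(0.37)² = 0.098568 kg m^2; centre at d = 0.5 + 0.5 + 0.37 = 1.37 m, so I = I_cm + Md² gives I = 0.098568 + (1.8)(1.37)² = 3.477 kg m^2.
Thin rod: I_cm = (1/12)ML² = (1/12)(0.34)(0.6)² = 0.0102 kg m^2; centre at d = 0.5 + 0.5 + 0.37 + 0.37 + 0.3 = 2.04 m, so I = I_cm + Md² gives I = 0.0102 + (0.34)(2.04)² = 1.4251 kg m^2.
Point mass: I_cm = 0; centre at d = 0.5 + 0.5 + 0.37 + 0.37 + 0.3 + 0.3 = 2.34 m, so I = I_cm + Md² gives I = 0 + (1.3)(2.34)² = 7.1183 kg m^2.
Total I = 0.15833 + 3.477 + 1.4251 + 7.1183 = 12.179 kg m^2.

12.2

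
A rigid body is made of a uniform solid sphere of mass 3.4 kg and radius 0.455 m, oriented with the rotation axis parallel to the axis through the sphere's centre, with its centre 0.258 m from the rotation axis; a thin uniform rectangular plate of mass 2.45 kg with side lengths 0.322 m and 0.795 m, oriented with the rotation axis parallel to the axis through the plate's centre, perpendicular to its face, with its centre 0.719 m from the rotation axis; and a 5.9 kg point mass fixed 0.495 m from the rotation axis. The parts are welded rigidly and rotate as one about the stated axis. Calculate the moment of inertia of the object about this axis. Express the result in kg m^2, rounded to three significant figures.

3.37

Solid sphere: I_cm = (2/5)MR² = (2/5)(3.4)(0.455)² = 0.28155 kg m^2; centre at d = 0.258 m, so the parallel axis theorem gives I = 0.28155 + (3.4)(0.258)² = 0.50787 kg m^2.
Rectangular plate: I_cm = (1/12)M(a²+b²) = (1/12)(2.45)[(0.322)² + (0.795)²] = 0.15021 kg m^2; centre at d = 0.719 m, so the parallel axis theorem gives I = 0.15021 + (2.45)(0.719)² = 1.4168 kg m^2.
Point mass: I_cm = 0; centre at d = 0.495 m, so the parallel axis theorem gives I = 0 + (5.9)(0.495)² = 1.4456 kg m^2.
Total I = 0.50787 + 1.4168 + 1.4456 = 3.3703 kg m^2.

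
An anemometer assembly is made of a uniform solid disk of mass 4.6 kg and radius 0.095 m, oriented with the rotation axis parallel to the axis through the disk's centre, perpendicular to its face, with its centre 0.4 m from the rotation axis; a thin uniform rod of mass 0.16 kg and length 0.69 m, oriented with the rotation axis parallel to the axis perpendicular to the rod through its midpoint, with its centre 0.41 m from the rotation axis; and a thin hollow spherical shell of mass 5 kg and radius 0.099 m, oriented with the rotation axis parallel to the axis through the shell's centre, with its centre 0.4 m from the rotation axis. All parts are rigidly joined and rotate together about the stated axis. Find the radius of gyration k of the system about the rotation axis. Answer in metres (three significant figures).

Solid disk: I_cm = (1/2)MR² = (1/2)(4.6)(0.095)² = 0.020757 kg m^2; centre at d = 0.4 m, so I = I_cm + Md² gives I = 0.020757 + (4.6)(0.4)² = 0.75676 kg m^2.
Thin rod: I_cm = (1/12)ML² = (1/12)(0.16)(0.69)² = 0.006348 kg m^2; centre at d = 0.41 m, so I = I_cm + Md² gives I = 0.006348 + (0.16)(0.41)² = 0.033244 kg m^2.
Spherical shell: I_cm = (2/3)MR² = (2/3)(5)(0.099)² = 0.03267 kg m^2; centre at d = 0.4 m, so I = I_cm + Md² gives I = 0.03267 + (5)(0.4)² = 0.83267 kg m^2.
Total I = 1.6227 kg m^2; total mass M = 9.76 kg.
k = √(I/M) = √(1.6227/9.76) = 0.40775 m.

0.408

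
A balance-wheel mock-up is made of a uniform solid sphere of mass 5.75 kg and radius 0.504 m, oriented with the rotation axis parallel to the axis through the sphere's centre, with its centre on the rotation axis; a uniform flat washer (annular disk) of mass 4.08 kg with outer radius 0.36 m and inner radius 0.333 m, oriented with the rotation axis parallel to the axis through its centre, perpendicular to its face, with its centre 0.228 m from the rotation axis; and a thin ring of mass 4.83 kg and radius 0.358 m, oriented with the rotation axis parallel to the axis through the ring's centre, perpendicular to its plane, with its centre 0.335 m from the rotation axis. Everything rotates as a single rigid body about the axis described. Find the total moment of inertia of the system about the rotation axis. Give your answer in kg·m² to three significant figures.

2.45

Solid sphere: I_cm = (2/5)MR² = (2/5)(5.75)(0.504)² = 0.58424 kg·m²; axis through the centre, so I = 0.58424 kg·m².
Annular disk: I_cm = (1/2)M(R²+r²) = (1/2)(4.08)[(0.36)² + (0.333)²] = 0.4906 kg·m²; centre at d = 0.228 m, so the parallel axis theorem gives I = 0.4906 + (4.08)(0.228)² = 0.70269 kg·m².
Thin ring: I_cm = MR² = (4.83)(0.358)² = 0.61903 kg·m²; centre at d = 0.335 m, so the parallel axis theorem gives I = 0.61903 + (4.83)(0.335)² = 1.1611 kg·m².
Total I = 0.58424 + 0.70269 + 1.1611 = 2.448 kg·m².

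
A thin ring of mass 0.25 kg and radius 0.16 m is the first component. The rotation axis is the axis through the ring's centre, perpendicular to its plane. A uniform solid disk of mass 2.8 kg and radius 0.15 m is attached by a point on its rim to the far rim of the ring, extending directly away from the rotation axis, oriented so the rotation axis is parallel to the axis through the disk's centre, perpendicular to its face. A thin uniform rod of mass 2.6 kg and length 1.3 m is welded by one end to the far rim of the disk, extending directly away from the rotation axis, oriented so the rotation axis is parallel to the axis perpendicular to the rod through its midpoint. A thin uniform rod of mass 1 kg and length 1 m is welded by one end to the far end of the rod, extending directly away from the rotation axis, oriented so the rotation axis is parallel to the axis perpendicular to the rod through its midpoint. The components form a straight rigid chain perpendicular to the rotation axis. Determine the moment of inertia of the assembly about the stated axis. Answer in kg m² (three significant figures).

Thin ring: I_cm = MR² = (0.25)(0.16)² = 0.0064 kg m²; axis through the centre, so I = 0.0064 kg m².
Solid disk: I_cm = (1/2)MR² = (1/2)(2.8)(0.15)² = 0.0315 kg m²; centre at d = 0.16 + 0.15 = 0.31 m, so I = I_cm + Md² gives I = 0.0315 + (2.8)(0.31)² = 0.30058 kg m².
Thin rod: I_cm = (1/12)ML² = (1/12)(2.6)(1.3)² = 0.36617 kg m²; centre at d = 0.16 + 0.15 + 0.15 + 0.65 = 1.11 m, so I = I_cm + Md² gives I = 0.36617 + (2.6)(1.11)² = 3.5696 kg m².
Thin rod: I_cm = (1/12)ML² = (1/12)(1)(1)² = 0.083333 kg m²; centre at d = 0.16 + 0.15 + 0.15 + 0.65 + 0.65 + 0.5 = 2.26 m, so I = I_cm + Md² gives I = 0.083333 + (1)(2.26)² = 5.1909 kg m².
Total I = 0.0064 + 0.30058 + 3.5696 + 5.1909 = 9.0675 kg m².

9.07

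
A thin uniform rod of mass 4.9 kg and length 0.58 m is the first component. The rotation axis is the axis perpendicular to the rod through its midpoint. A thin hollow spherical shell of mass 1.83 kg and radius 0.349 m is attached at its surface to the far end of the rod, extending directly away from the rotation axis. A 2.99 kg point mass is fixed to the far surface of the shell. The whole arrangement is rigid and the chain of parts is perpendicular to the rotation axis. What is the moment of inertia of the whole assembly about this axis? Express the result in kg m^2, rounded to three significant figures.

3.95

Thin rod: I_cm = (1/12)ML² = (1/12)(4.9)(0.58)² = 0.13736 kg m^2; axis through the centre, so I = 0.13736 kg m^2.
Spherical shell: I_cm = (2/3)MR² = (2/3)(1.83)(0.349)² = 0.1486 kg m^2; centre at d = 0.29 + 0.349 = 0.639 m, so I = I_cm + Md² gives I = 0.1486 + (1.83)(0.639)² = 0.89582 kg m^2.
Point mass: I_cm = 0; centre at d = 0.29 + 0.349 + 0.349 = 0.988 m, so I = I_cm + Md² gives I = 0 + (2.99)(0.988)² = 2.9187 kg m^2.
Total I = 0.13736 + 0.89582 + 2.9187 = 3.9519 kg m^2.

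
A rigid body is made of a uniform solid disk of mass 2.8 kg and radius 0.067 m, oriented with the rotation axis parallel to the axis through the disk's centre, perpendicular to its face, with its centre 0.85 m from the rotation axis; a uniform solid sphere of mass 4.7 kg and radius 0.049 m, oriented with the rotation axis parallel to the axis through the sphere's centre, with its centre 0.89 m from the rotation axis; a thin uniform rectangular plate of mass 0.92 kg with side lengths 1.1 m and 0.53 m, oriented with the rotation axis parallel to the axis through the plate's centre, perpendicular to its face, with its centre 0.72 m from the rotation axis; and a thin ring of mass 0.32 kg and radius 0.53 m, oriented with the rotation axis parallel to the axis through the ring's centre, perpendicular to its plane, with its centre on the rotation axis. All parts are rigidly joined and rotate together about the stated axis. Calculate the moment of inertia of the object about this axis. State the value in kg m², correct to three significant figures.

Solid disk: I_cm = (1/2)MR² = (1/2)(2.8)(0.067)² = 0.0062846 kg m²; centre at d = 0.85 m, so I = I_cm + Md² gives I = 0.0062846 + (2.8)(0.85)² = 2.0293 kg m².
Solid sphere: I_cm = (2/5)MR² = (2/5)(4.7)(0.049)² = 0.0045139 kg m²; centre at d = 0.89 m, so I = I_cm + Md² gives I = 0.0045139 + (4.7)(0.89)² = 3.7274 kg m².
Rectangular plate: I_cm = (1/12)M(a²+b²) = (1/12)(0.92)[(1.1)² + (0.53)²] = 0.1143 kg m²; centre at d = 0.72 m, so I = I_cm + Md² gives I = 0.1143 + (0.92)(0.72)² = 0.59123 kg m².
Thin ring: I_cm = MR² = (0.32)(0.53)² = 0.089888 kg m²; axis through the centre, so I = 0.089888 kg m².
Total I = 2.0293 + 3.7274 + 0.59123 + 0.089888 = 6.4378 kg m².

6.44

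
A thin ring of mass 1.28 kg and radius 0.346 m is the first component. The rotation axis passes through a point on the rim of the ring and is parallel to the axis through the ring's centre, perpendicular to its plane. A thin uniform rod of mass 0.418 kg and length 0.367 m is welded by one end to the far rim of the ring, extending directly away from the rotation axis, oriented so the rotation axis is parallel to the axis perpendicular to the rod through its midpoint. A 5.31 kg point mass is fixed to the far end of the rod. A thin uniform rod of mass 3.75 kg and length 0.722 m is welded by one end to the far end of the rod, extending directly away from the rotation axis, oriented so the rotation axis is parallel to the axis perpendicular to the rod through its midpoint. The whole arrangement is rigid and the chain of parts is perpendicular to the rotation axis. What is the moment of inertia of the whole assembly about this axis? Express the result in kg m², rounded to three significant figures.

Thin ring: I_cm = MR² = (1.28)(0.346)² = 0.15324 kg m²; centre at d = 0.346 m, so I = I_cm + Md² gives I = 0.15324 + (1.28)(0.346)² = 0.30647 kg m².
Thin rod: I_cm = (1/12)ML² = (1/12)(0.418)(0.367)² = 0.0046917 kg m²; centre at d = 0.346 + 0.346 + 0.1835 = 0.8755 m, so I = I_cm + Md² gives I = 0.0046917 + (0.418)(0.8755)² = 0.32509 kg m².
Point mass: I_cm = 0; centre at d = 0.346 + 0.346 + 0.1835 + 0.1835 = 1.059 m, so I = I_cm + Md² gives I = 0 + (5.31)(1.059)² = 5.9551 kg m².
Thin rod: I_cm = (1/12)ML² = (1/12)(3.75)(0.722)² = 0.1629 kg m²; centre at d = 0.346 + 0.346 + 0.1835 + 0.1835 + 0.361 = 1.42 m, so I = I_cm + Md² gives I = 0.1629 + (3.75)(1.42)² = 7.7244 kg m².
Total I = 0.30647 + 0.32509 + 5.9551 + 7.7244 = 14.311 kg m².

14.3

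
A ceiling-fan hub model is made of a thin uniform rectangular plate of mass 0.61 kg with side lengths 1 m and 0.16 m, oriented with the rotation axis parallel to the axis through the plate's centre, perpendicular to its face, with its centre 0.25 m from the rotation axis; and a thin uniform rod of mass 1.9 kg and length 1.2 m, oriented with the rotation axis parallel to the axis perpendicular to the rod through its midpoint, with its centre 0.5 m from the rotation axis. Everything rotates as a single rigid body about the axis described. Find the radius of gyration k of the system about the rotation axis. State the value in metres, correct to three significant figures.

Rectangular plate: I_cm = (1/12)M(a²+b²) = (1/12)(0.61)[(1)² + (0.16)²] = 0.052135 kg m²; centre at d = 0.25 m, so I = I_cm + Md² gives I = 0.052135 + (0.61)(0.25)² = 0.09026 kg m².
Thin rod: I_cm = (1/12)ML² = (1/12)(1.9)(1.2)² = 0.228 kg m²; centre at d = 0.5 m, so I = I_cm + Md² gives I = 0.228 + (1.9)(0.5)² = 0.703 kg m².
Total I = 0.79326 kg m²; total mass M = 2.51 kg.
k = √(I/M) = √(0.79326/2.51) = 0.56217 m.

0.562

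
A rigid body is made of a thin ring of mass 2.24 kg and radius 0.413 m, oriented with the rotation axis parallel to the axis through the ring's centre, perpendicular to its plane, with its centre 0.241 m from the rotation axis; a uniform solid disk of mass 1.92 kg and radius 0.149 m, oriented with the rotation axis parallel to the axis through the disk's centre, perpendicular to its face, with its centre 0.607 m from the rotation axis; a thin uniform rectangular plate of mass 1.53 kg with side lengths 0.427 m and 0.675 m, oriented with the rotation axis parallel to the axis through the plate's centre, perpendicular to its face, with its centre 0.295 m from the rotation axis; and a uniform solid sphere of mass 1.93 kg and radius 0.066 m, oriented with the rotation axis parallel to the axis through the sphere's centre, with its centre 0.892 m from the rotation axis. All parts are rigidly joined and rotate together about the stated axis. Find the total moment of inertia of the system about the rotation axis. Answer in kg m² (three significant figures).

Thin ring: I_cm = MR² = (2.24)(0.413)² = 0.38207 kg m²; centre at d = 0.241 m, so I = I_cm + Md² gives I = 0.38207 + (2.24)(0.241)² = 0.51218 kg m².
Solid disk: I_cm = (1/2)MR² = (1/2)(1.92)(0.149)² = 0.021313 kg m²; centre at d = 0.607 m, so I = I_cm + Md² gives I = 0.021313 + (1.92)(0.607)² = 0.72874 kg m².
Rectangular plate: I_cm = (1/12)M(a²+b²) = (1/12)(1.53)[(0.427)² + (0.675)²] = 0.081339 kg m²; centre at d = 0.295 m, so I = I_cm + Md² gives I = 0.081339 + (1.53)(0.295)² = 0.21449 kg m².
Solid sphere: I_cm = (2/5)MR² = (2/5)(1.93)(0.066)² = 0.0033628 kg m²; centre at d = 0.892 m, so I = I_cm + Md² gives I = 0.0033628 + (1.93)(0.892)² = 1.539 kg m².
Total I = 0.51218 + 0.72874 + 0.21449 + 1.539 = 2.9944 kg m².

2.99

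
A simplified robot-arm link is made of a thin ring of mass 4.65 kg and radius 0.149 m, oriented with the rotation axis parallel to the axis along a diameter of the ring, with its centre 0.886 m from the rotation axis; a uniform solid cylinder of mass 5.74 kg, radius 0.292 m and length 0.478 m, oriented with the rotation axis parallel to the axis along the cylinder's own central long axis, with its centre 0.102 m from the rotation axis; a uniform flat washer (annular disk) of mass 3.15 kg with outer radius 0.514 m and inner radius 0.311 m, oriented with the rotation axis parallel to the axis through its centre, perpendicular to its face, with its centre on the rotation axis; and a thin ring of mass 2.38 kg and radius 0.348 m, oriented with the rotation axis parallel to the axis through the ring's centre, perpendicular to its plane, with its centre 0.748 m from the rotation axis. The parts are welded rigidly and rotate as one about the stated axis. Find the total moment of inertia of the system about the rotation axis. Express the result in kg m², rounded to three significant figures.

6.19

Thin ring: I_cm = (1/2)MR² = (1/2)(4.65)(0.149)² = 0.051617 kg m²; centre at d = 0.886 m, so I = I_cm + Md² gives I = 0.051617 + (4.65)(0.886)² = 3.7018 kg m².
Solid cylinder: I_cm = (1/2)MR² = (1/2)(5.74)(0.292)² = 0.24471 kg m²; centre at d = 0.102 m, so I = I_cm + Md² gives I = 0.24471 + (5.74)(0.102)² = 0.30443 kg m².
Annular disk: I_cm = (1/2)M(R²+r²) = (1/2)(3.15)[(0.514)² + (0.311)²] = 0.56844 kg m²; axis through the centre, so I = 0.56844 kg m².
Thin ring: I_cm = MR² = (2.38)(0.348)² = 0.28823 kg m²; centre at d = 0.748 m, so I = I_cm + Md² gives I = 0.28823 + (2.38)(0.748)² = 1.6198 kg m².
Total I = 3.7018 + 0.30443 + 0.56844 + 1.6198 = 6.1946 kg m².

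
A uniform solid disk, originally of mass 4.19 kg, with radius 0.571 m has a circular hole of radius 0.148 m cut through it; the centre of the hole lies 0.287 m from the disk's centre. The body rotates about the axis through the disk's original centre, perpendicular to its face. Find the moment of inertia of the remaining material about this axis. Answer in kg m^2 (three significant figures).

0.657

Unpierced body about its centre: I₀ = (1/2)MR² = (1/2)(4.19)(0.571)² = 0.68306 kg m^2.
The removed disk has mass m = M·(r/R)² = (4.19)(0.148/0.571)² = 0.28149 kg (same uniform areal density).
Its moment of inertia about the rotation axis (parallel-axis theorem): I_hole = (1/2)mr² + md² = (1/2)(0.28149)(0.148)² + (0.28149)(0.287)² = 0.026269 kg m^2.
Treating the hole as negative mass, I = I₀ − I_hole = 0.68306 − 0.026269 = 0.65679 kg m^2.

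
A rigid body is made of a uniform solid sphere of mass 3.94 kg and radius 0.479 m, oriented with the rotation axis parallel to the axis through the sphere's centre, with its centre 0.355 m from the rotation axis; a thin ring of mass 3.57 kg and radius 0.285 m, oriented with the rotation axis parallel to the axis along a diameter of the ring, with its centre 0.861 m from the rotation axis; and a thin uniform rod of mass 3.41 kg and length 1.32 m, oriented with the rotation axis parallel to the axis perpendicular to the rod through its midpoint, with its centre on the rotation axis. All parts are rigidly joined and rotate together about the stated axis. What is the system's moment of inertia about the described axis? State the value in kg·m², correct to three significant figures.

Solid sphere: I_cm = (2/5)MR² = (2/5)(3.94)(0.479)² = 0.3616 kg·m²; centre at d = 0.355 m, so the parallel axis theorem gives I = 0.3616 + (3.94)(0.355)² = 0.85814 kg·m².
Thin ring: I_cm = (1/2)MR² = (1/2)(3.57)(0.285)² = 0.14499 kg·m²; centre at d = 0.861 m, so the parallel axis theorem gives I = 0.14499 + (3.57)(0.861)² = 2.7915 kg·m².
Thin rod: I_cm = (1/12)ML² = (1/12)(3.41)(1.32)² = 0.49513 kg·m²; axis through the centre, so I = 0.49513 kg·m².
Total I = 0.85814 + 2.7915 + 0.49513 = 4.1448 kg·m².

4.14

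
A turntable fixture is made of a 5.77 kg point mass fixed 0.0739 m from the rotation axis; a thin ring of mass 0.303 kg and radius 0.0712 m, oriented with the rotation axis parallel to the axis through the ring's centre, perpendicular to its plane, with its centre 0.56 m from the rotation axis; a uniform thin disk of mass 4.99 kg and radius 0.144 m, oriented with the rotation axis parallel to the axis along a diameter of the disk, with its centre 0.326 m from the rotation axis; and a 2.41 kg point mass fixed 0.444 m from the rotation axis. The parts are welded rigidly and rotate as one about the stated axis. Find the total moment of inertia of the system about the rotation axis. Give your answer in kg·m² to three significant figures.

1.16

Point mass: I_cm = 0; centre at d = 0.0739 m, so I = I_cm + Md² gives I = 0 + (5.77)(0.0739)² = 0.031511 kg·m².
Thin ring: I_cm = MR² = (0.303)(0.0712)² = 0.001536 kg·m²; centre at d = 0.56 m, so I = I_cm + Md² gives I = 0.001536 + (0.303)(0.56)² = 0.096557 kg·m².
Thin disk: I_cm = (1/4)MR² = (1/4)(4.99)(0.144)² = 0.025868 kg·m²; centre at d = 0.326 m, so I = I_cm + Md² gives I = 0.025868 + (4.99)(0.326)² = 0.55619 kg·m².
Point mass: I_cm = 0; centre at d = 0.444 m, so I = I_cm + Md² gives I = 0 + (2.41)(0.444)² = 0.4751 kg·m².
Total I = 0.031511 + 0.096557 + 0.55619 + 0.4751 = 1.1594 kg·m².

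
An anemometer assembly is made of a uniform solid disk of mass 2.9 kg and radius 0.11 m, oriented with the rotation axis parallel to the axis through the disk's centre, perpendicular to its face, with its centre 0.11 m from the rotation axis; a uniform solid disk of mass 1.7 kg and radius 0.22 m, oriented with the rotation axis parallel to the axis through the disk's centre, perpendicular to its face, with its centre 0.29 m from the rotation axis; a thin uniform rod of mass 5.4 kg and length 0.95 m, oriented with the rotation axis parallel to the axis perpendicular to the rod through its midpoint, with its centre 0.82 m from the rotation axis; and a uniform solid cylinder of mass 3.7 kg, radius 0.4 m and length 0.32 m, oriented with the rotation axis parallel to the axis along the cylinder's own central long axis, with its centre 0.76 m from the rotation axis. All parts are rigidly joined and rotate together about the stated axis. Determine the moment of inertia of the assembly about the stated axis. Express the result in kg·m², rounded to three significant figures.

Solid disk: I_cm = (1/2)MR² = (1/2)(2.9)(0.11)² = 0.017545 kg·m²; centre at d = 0.11 m, so the parallel axis theorem gives I = 0.017545 + (2.9)(0.11)² = 0.052635 kg·m².
Solid disk: I_cm = (1/2)MR² = (1/2)(1.7)(0.22)² = 0.04114 kg·m²; centre at d = 0.29 m, so the parallel axis theorem gives I = 0.04114 + (1.7)(0.29)² = 0.18411 kg·m².
Thin rod: I_cm = (1/12)ML² = (1/12)(5.4)(0.95)² = 0.40613 kg·m²; centre at d = 0.82 m, so the parallel axis theorem gives I = 0.40613 + (5.4)(0.82)² = 4.0371 kg·m².
Solid cylinder: I_cm = (1/2)MR² = (1/2)(3.7)(0.4)² = 0.296 kg·m²; centre at d = 0.76 m, so the parallel axis theorem gives I = 0.296 + (3.7)(0.76)² = 2.4331 kg·m².
Total I = 0.052635 + 0.18411 + 4.0371 + 2.4331 = 6.7069 kg·m².

6.71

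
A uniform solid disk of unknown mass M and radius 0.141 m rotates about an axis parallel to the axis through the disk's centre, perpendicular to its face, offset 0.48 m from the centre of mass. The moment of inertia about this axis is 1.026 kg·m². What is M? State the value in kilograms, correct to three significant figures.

4.27

I = I_cm + Md² = (1/2)MR² + Md² = M·[0.5·(0.141)² + (0.48)²] = M·0.24034.
So M = 1.026 / 0.24034 = 4.2689 kg.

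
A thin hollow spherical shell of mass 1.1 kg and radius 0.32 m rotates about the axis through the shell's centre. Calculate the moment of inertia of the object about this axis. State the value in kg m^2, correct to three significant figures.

I_cm = (2/3)MR² = (2/3)(1.1)(0.32)² = 0.075093 kg m^2; axis through the centre, so I = 0.075093 kg m^2.

0.0751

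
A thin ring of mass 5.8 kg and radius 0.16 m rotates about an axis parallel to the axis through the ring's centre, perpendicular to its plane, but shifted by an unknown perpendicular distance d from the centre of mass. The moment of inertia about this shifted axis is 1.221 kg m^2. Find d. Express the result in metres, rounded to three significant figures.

About the centre-of-mass axis, I_cm = MR² = (5.8)(0.16)² = 0.14848 kg m^2.
Parallel axis theorem: I = I_cm + Md², so Md² = 1.221 − 0.14848 = 1.0725 kg m^2.
d = √(1.0725 / 5.8) = 0.43002 m.

0.430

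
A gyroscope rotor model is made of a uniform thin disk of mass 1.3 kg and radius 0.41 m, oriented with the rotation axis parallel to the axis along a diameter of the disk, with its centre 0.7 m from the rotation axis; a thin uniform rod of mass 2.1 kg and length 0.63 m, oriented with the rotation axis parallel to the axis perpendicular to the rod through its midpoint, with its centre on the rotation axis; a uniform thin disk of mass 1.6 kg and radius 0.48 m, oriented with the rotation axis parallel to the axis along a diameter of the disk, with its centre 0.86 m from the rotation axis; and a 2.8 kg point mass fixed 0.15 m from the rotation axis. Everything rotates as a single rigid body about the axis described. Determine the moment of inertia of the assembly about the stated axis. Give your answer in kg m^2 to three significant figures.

2.10

Thin disk: I_cm = (1/4)MR² = (1/4)(1.3)(0.41)² = 0.054632 kg m^2; centre at d = 0.7 m, so I = I_cm + Md² gives I = 0.054632 + (1.3)(0.7)² = 0.69163 kg m^2.
Thin rod: I_cm = (1/12)ML² = (1/12)(2.1)(0.63)² = 0.069458 kg m^2; axis through the centre, so I = 0.069458 kg m^2.
Thin disk: I_cm = (1/4)MR² = (1/4)(1.6)(0.48)² = 0.09216 kg m^2; centre at d = 0.86 m, so I = I_cm + Md² gives I = 0.09216 + (1.6)(0.86)² = 1.2755 kg m^2.
Point mass: I_cm = 0; centre at d = 0.15 m, so I = I_cm + Md² gives I = 0 + (2.8)(0.15)² = 0.063 kg m^2.
Total I = 0.69163 + 0.069458 + 1.2755 + 0.063 = 2.0996 kg m^2.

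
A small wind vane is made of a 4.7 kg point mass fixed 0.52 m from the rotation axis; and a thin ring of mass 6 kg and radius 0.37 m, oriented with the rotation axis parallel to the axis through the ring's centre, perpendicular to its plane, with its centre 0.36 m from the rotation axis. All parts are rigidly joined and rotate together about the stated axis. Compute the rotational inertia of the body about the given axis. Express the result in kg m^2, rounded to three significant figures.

2.87

Point mass: I_cm = 0; centre at d = 0.52 m, so the parallel axis theorem gives I = 0 + (4.7)(0.52)² = 1.2709 kg m^2.
Thin ring: I_cm = MR² = (6)(0.37)² = 0.8214 kg m^2; centre at d = 0.36 m, so the parallel axis theorem gives I = 0.8214 + (6)(0.36)² = 1.599 kg m^2.
Total I = 1.2709 + 1.599 = 2.8699 kg m^2.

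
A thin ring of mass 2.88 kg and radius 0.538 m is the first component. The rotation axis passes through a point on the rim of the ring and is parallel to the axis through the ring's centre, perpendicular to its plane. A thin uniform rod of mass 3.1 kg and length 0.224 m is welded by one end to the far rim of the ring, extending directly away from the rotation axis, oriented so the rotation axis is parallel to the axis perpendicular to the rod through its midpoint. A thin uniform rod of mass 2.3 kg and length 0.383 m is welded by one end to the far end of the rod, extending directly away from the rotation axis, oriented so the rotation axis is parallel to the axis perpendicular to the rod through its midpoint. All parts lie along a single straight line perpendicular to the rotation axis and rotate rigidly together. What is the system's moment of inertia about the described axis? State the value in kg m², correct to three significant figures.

11.2

Thin ring: I_cm = MR² = (2.88)(0.538)² = 0.8336 kg m²; centre at d = 0.538 m, so I = I_cm + Md² gives I = 0.8336 + (2.88)(0.538)² = 1.6672 kg m².
Thin rod: I_cm = (1/12)ML² = (1/12)(3.1)(0.224)² = 0.012962 kg m²; centre at d = 0.538 + 0.538 + 0.112 = 1.188 m, so I = I_cm + Md² gives I = 0.012962 + (3.1)(1.188)² = 4.3881 kg m².
Thin rod: I_cm = (1/12)ML² = (1/12)(2.3)(0.383)² = 0.028115 kg m²; centre at d = 0.538 + 0.538 + 0.112 + 0.112 + 0.1915 = 1.4915 m, so I = I_cm + Md² gives I = 0.028115 + (2.3)(1.4915)² = 5.1446 kg m².
Total I = 1.6672 + 4.3881 + 5.1446 = 11.2 kg m².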